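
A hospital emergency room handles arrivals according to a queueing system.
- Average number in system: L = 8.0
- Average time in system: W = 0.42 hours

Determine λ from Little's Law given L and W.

Little's Law: L = λW, so λ = L/W
λ = 8.0/0.42 = 19.0476 patients/hour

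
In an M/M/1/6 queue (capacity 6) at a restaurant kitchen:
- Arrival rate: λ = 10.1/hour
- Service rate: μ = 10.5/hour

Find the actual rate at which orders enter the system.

ρ = λ/μ = 10.1/10.5 = 0.9619
P₀ = (1-ρ)/(1-ρ^(K+1)) = (1-0.9619)/(1-0.9619^7) = 0.03810/0.2381 = 0.1600
P_K = P₀×ρ^K = 0.16003 × 0.9619^6 = 0.16003 × 0.79210 = 0.1268
λ_eff = λ(1-P_K) = 10.1 × (1 - 0.12676) = 10.1 × 0.87324 = 8.8197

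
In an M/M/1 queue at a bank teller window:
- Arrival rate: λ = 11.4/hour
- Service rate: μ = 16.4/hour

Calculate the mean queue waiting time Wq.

First, compute utilization: ρ = λ/μ = 11.4/16.4 = 0.6951
For M/M/1: Wq = λ/(μ(μ-λ))
Wq = 11.4/(16.4 × (16.4-11.4))
Wq = 11.4/(16.4 × 5.00)
Wq = 0.1390 hours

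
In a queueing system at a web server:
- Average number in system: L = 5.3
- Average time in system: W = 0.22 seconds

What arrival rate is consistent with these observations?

Little's Law: L = λW, so λ = L/W
λ = 5.3/0.22 = 24.0909 requests/second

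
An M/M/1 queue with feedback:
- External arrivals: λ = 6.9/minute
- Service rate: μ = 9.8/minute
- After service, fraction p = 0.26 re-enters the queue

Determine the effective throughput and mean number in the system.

Effective arrival rate: λ_eff = λ/(1-p) = 6.9/(1-0.26) = 6.9/0.74 = 9.3243243
ρ = λ_eff/μ = 9.3243243/9.8 = 0.9514617
L = ρ/(1-ρ) = 0.9514617/(1-0.9514617) = 19.6023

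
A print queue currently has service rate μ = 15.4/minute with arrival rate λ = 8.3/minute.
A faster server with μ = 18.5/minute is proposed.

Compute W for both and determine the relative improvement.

System 1: ρ₁ = 8.3/15.4 = 0.5390, W₁ = 1/(15.4-8.3) = 0.14085
System 2: ρ₂ = 8.3/18.5 = 0.4486, W₂ = 1/(18.5-8.3) = 0.098039
Improvement: (W₁-W₂)/W₁ = (0.14085-0.098039)/0.14085 = 30.39%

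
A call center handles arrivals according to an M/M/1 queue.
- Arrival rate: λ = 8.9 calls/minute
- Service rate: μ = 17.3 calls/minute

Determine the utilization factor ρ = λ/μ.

Server utilization: ρ = λ/μ
ρ = 8.9/17.3 = 0.5145
The server is busy 51.45% of the time.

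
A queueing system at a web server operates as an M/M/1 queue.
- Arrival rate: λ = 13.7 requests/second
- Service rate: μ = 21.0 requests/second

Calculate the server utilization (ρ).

Server utilization: ρ = λ/μ
ρ = 13.7/21.0 = 0.6524
The server is busy 65.24% of the time.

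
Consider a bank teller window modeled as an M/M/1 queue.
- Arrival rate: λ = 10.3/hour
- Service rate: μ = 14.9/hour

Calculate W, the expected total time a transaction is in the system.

First, compute utilization: ρ = λ/μ = 10.3/14.9 = 0.6913
For M/M/1: W = 1/(μ-λ)
W = 1/(14.9-10.3) = 1/4.60
W = 0.2174 hours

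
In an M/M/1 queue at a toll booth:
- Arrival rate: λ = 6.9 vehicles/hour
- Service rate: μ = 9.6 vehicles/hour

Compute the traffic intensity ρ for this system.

Server utilization: ρ = λ/μ
ρ = 6.9/9.6 = 0.7188
The server is busy 71.88% of the time.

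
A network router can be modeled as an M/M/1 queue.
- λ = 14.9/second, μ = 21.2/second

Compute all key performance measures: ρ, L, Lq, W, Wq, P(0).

Step 1: ρ = λ/μ = 14.9/21.2 = 0.7028
Step 2: L = λ/(μ-λ) = 14.9/6.30 = 2.3651
Step 3: Lq = λ²/(μ(μ-λ)) = 222.01/(21.2×6.30) = 1.6622
Step 4: W = 1/(μ-λ) = 1/6.30 = 0.15873
Step 5: Wq = λ/(μ(μ-λ)) = 14.9/(21.2×6.30) = 0.1116
Step 6: P(0) = 1-ρ = 0.2972
Verify: L = λW = 14.9×0.15873 = 2.3651 ✔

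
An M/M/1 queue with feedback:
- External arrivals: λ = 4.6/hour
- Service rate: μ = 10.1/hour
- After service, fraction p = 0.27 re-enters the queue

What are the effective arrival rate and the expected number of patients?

Effective arrival rate: λ_eff = λ/(1-p) = 4.6/(1-0.27) = 4.6/0.73 = 6.3014
ρ = λ_eff/μ = 6.3014/10.1 = 0.6239
L = ρ/(1-ρ) = 0.6239/(1-0.6239) = 1.6589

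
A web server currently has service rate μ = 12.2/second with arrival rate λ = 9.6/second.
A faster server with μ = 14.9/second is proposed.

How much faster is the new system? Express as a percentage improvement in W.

System 1: ρ₁ = 9.6/12.2 = 0.7869, W₁ = 1/(12.2-9.6) = 0.3846
System 2: ρ₂ = 9.6/14.9 = 0.6443, W₂ = 1/(14.9-9.6) = 0.1887
Improvement: (W₁-W₂)/W₁ = (0.3846-0.1887)/0.3846 = 50.94%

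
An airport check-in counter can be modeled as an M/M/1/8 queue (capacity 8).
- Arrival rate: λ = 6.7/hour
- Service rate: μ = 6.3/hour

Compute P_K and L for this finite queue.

ρ = λ/μ = 6.7/6.3 = 1.0635
P₀ = (1-ρ)/(1-ρ^(K+1)) = (1-1.0635)/(1-1.0635^9) = -0.063500/-0.74035 = 0.08577
P_K = P₀×ρ^K = 0.08577 × 1.0635^8 = 0.08577 × 1.6364 = 0.1404
Blocking probability P_8 = 0.1404 (14.04%)
L = ρ[1 - (K+1)ρ^K + Kρ^(K+1)] / [(1-ρ)(1-ρ^(K+1))]
L = 1.0635 × (1 - 9×1.6364395 + 8×1.7403534) / ((1 - 1.0635) × (1 - 1.7403534)) = 4.4083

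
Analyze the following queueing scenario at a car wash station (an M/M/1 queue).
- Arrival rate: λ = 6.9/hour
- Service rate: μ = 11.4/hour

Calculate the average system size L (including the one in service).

ρ = λ/μ = 6.9/11.4 = 0.6053
For M/M/1: L = λ/(μ-λ)
L = 6.9/(11.4-6.9) = 6.9/4.50
L = 1.5333 cars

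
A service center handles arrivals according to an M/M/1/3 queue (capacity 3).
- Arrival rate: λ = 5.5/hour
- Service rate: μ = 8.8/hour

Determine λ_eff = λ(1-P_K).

ρ = λ/μ = 5.5/8.8 = 0.6250
P₀ = (1-ρ)/(1-ρ^(K+1)) = (1-0.6250)/(1-0.6250^4) = 0.3750/0.8474 = 0.4425
P_K = P₀×ρ^K = 0.4425 × 0.6250^3 = 0.4425 × 0.2441 = 0.1080
λ_eff = λ(1-P_K) = 5.5 × (1 - 0.10804) = 5.5 × 0.89196 = 4.9058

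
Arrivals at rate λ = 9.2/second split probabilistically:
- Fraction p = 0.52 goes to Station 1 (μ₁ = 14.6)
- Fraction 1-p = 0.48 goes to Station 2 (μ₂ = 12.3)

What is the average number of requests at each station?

Effective rates: λ₁ = 9.2×0.52 = 4.784, λ₂ = 9.2×0.48 = 4.416
Station 1: ρ₁ = 4.784/14.6 = 0.3277, L₁ = ρ₁/(1-ρ₁) = 0.3277/(1-0.3277) = 0.4874
Station 2: ρ₂ = 4.416/12.3 = 0.3590, L₂ = ρ₂/(1-ρ₂) = 0.3590/(1-0.3590) = 0.5601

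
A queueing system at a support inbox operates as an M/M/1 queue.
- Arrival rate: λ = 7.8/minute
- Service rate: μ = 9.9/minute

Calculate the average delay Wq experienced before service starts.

First, compute utilization: ρ = λ/μ = 7.8/9.9 = 0.7879
For M/M/1: Wq = λ/(μ(μ-λ))
Wq = 7.8/(9.9 × (9.9-7.8))
Wq = 7.8/(9.9 × 2.10)
Wq = 0.3752 minutes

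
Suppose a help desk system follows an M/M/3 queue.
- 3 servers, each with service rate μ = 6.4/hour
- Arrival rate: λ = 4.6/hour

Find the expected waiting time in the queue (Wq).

Traffic intensity: ρ = λ/(cμ) = 4.6/(3×6.4) = 0.2396
Since ρ = 0.2396 < 1, system is stable.
Offered load a = λ/μ = cρ = 4.6/6.4 = 0.7187
P₀ = [ Σₙ₌₀^2 aⁿ/n! + a^3/(3!(1-ρ)) ]⁻¹
Σ = a^0/0! + a^1/1! + a^2/2! = 1.00000 + 0.718750 + 0.258301 = 1.9771
a^3/(3!(1-ρ)) = 0.3713/(6 × 0.7604) = 0.08138
P₀ = 1/(1.9771 + 0.08138) = 0.4858
Lq = P₀·a^3·ρ / (3!(1-ρ)²) = 0.4858 × 0.3713 × 0.2396 / (6 × 0.5782) = 0.01246
Wq = Lq/λ = 0.012457/4.6 = 0.002708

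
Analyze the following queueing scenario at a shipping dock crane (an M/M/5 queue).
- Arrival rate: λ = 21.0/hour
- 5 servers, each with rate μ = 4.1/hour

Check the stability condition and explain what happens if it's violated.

Stability requires ρ = λ/(cμ) < 1
ρ = 21.0/(5 × 4.1) = 21.0/20.50 = 1.0244
Since 1.0244 ≥ 1, the system is UNSTABLE.
Need c > λ/μ = 21.0/4.1 = 5.12.
Minimum servers needed: c = 6.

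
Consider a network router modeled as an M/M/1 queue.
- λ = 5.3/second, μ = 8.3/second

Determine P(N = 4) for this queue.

ρ = λ/μ = 5.3/8.3 = 0.63855
P(n) = (1-ρ)ρⁿ
P(4) = (1-0.63855) × 0.63855^4
P(4) = 0.36145 × 0.16626
P(4) = 0.06009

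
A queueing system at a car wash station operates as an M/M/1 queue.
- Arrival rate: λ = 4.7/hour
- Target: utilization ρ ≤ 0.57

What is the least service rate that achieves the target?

ρ = λ/μ, so μ = λ/ρ
μ ≥ 4.7/0.57 = 8.2456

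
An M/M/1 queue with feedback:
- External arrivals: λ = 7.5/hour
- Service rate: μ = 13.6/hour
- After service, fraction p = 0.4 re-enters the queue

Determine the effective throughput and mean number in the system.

Effective arrival rate: λ_eff = λ/(1-p) = 7.5/(1-0.4) = 7.5/0.60 = 12.5000
ρ = λ_eff/μ = 12.5000/13.6 = 0.9191176
L = ρ/(1-ρ) = 0.9191176/(1-0.9191176) = 11.3636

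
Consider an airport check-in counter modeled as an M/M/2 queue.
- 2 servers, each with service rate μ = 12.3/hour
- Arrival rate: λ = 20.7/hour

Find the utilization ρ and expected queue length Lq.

Traffic intensity: ρ = λ/(cμ) = 20.7/(2×12.3) = 0.8415
Since ρ = 0.8415 < 1, system is stable.
Offered load a = λ/μ = cρ = 20.7/12.3 = 1.6829
P₀ = [ Σₙ₌₀^1 aⁿ/n! + a^2/(2!(1-ρ)) ]⁻¹
Σ = a^0/0! + a^1/1! = 1.0000 + 1.6829 = 2.6829
a^2/(2!(1-ρ)) = 2.832243/(2 × 0.1585366) = 8.9325
P₀ = 1/(2.6829 + 8.9325) = 0.08609
Lq = P₀·a^2·ρ / (2!(1-ρ)²) = 0.0860927 × 2.83224 × 0.841463 / (2 × 0.0251338) = 4.0817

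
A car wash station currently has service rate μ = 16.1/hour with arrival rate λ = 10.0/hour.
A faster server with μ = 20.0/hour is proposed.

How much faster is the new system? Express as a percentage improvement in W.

System 1: ρ₁ = 10.0/16.1 = 0.6211, W₁ = 1/(16.1-10.0) = 0.16393
System 2: ρ₂ = 10.0/20.0 = 0.5000, W₂ = 1/(20.0-10.0) = 0.10000
Improvement: (W₁-W₂)/W₁ = (0.16393-0.10000)/0.16393 = 39.00%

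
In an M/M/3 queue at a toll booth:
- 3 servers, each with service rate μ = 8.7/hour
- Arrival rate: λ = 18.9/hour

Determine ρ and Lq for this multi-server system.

Traffic intensity: ρ = λ/(cμ) = 18.9/(3×8.7) = 0.7241
Since ρ = 0.7241 < 1, system is stable.
Offered load a = λ/μ = cρ = 18.9/8.7 = 2.1724
P₀ = [ Σₙ₌₀^2 aⁿ/n! + a^3/(3!(1-ρ)) ]⁻¹
Σ = a^0/0! + a^1/1! + a^2/2! = 1.0000 + 2.1724 + 2.3597 = 5.5321
a^3/(3!(1-ρ)) = 10.2524/(6 × 0.27586) = 6.1942
P₀ = 1/(5.5321 + 6.1942) = 0.08528
Lq = P₀·a^3·ρ / (3!(1-ρ)²) = 0.085278 × 10.2524 × 0.72414 / (6 × 0.076100) = 1.3866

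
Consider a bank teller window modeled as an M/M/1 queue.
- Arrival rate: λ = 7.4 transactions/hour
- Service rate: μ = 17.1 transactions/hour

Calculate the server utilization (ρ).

Server utilization: ρ = λ/μ
ρ = 7.4/17.1 = 0.4327
The server is busy 43.27% of the time.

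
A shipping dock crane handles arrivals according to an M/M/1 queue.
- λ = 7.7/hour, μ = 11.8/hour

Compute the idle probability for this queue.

ρ = λ/μ = 7.7/11.8 = 0.6525
P(0) = 1 - ρ = 1 - 0.6525 = 0.3475
The server is idle 34.75% of the time.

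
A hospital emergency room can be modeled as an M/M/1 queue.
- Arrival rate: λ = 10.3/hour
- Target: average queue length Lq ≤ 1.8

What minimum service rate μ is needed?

For M/M/1: Lq = λ²/(μ(μ-λ))
Need Lq ≤ 1.8, i.e. μ(μ-λ) ≥ λ²/1.8
μ² - 10.3μ - 106.09/1.8 ≥ 0  →  μ² - 10.3μ - 58.9389 ≥ 0
Quadratic formula (positive root): μ = [λ + √(λ² + 4×58.9389)]/2
Discriminant: 106.09 + 4×58.9389 = 341.8456, √341.8456 = 18.48907
μ ≥ (10.3 + 18.48907)/2 = 14.3945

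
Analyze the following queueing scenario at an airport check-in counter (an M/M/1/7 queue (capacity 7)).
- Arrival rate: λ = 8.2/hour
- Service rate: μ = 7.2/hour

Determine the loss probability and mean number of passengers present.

ρ = λ/μ = 8.2/7.2 = 1.1389
P₀ = (1-ρ)/(1-ρ^(K+1)) = (1-1.1389)/(1-1.1389^8) = -0.1389/-1.8306 = 0.07588
P_K = P₀×ρ^K = 0.07588 × 1.1389^7 = 0.07588 × 2.4854 = 0.1886
Blocking probability P_7 = 0.1886 (18.86%)
L = ρ[1 - (K+1)ρ^K + Kρ^(K+1)] / [(1-ρ)(1-ρ^(K+1))]
L = 1.1389 × (1 - 8×2.4854163 + 7×2.8306407) / ((1 - 1.1389) × (1 - 2.8306407)) = 4.1706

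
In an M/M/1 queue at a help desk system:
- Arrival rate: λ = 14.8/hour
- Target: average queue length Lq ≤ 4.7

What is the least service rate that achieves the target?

For M/M/1: Lq = λ²/(μ(μ-λ))
Need Lq ≤ 4.7, i.e. μ(μ-λ) ≥ λ²/4.7
μ² - 14.8μ - 219.04/4.7 ≥ 0  →  μ² - 14.8μ - 46.60426 ≥ 0
Quadratic formula (positive root): μ = [λ + √(λ² + 4×46.60426)]/2
Discriminant: 219.04 + 4×46.60426 = 405.4570, √405.4570 = 20.1360
μ ≥ (14.8 + 20.1360)/2 = 17.4680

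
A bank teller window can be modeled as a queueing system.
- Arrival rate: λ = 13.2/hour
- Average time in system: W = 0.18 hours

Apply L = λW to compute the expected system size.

Little's Law: L = λW
L = 13.2 × 0.18 = 2.3760 transactions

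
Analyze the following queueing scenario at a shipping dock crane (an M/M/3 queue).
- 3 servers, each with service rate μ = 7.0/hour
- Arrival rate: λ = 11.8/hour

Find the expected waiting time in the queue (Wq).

Traffic intensity: ρ = λ/(cμ) = 11.8/(3×7.0) = 0.5619
Since ρ = 0.5619 < 1, system is stable.
Offered load a = λ/μ = cρ = 11.8/7.0 = 1.6857
P₀ = [ Σₙ₌₀^2 aⁿ/n! + a^3/(3!(1-ρ)) ]⁻¹
Σ = a^0/0! + a^1/1! + a^2/2! = 1.0000 + 1.6857 + 1.4208 = 4.1065
a^3/(3!(1-ρ)) = 4.79018/(6 × 0.438095) = 1.8224
P₀ = 1/(4.1065 + 1.8224) = 0.1687
Lq = P₀·a^3·ρ / (3!(1-ρ)²) = 0.16867 × 4.7902 × 0.56190 / (6 × 0.19193) = 0.3942
Wq = Lq/λ = 0.3942/11.8 = 0.03341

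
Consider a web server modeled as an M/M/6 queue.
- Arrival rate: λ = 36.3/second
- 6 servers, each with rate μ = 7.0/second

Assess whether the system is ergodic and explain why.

Stability requires ρ = λ/(cμ) < 1
ρ = 36.3/(6 × 7.0) = 36.3/42.00 = 0.8643
Since 0.8643 < 1, the system is STABLE.
The servers are busy 86.43% of the time.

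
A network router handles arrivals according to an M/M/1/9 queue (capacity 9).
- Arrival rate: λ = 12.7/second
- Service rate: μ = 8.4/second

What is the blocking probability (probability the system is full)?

ρ = λ/μ = 12.7/8.4 = 1.511905
P₀ = (1-ρ)/(1-ρ^(K+1)) = (1-1.511905)/(1-1.511905^10) = -0.5119/-61.4087 = 0.008336
P_K = P₀×ρ^K = 0.008336 × 1.511905^9 = 0.008336 × 41.2782 = 0.3441
Blocking probability = 34.41%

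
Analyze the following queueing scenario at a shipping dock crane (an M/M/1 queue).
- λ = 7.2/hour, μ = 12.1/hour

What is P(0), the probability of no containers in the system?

ρ = λ/μ = 7.2/12.1 = 0.5950
P(0) = 1 - ρ = 1 - 0.5950 = 0.4050
The server is idle 40.50% of the time.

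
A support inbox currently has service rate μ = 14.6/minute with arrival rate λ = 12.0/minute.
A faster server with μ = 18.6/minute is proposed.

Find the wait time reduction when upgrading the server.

System 1: ρ₁ = 12.0/14.6 = 0.8219, W₁ = 1/(14.6-12.0) = 0.3846
System 2: ρ₂ = 12.0/18.6 = 0.6452, W₂ = 1/(18.6-12.0) = 0.1515
Improvement: (W₁-W₂)/W₁ = (0.3846-0.1515)/0.3846 = 60.61%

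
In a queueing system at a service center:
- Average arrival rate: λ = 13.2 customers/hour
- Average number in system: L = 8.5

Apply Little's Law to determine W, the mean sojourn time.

Little's Law: L = λW, so W = L/λ
W = 8.5/13.2 = 0.6439 hours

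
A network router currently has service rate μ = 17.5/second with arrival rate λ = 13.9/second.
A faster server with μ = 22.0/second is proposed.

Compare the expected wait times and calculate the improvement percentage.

System 1: ρ₁ = 13.9/17.5 = 0.7943, W₁ = 1/(17.5-13.9) = 0.277778
System 2: ρ₂ = 13.9/22.0 = 0.6318, W₂ = 1/(22.0-13.9) = 0.123457
Improvement: (W₁-W₂)/W₁ = (0.277778-0.123457)/0.277778 = 55.56%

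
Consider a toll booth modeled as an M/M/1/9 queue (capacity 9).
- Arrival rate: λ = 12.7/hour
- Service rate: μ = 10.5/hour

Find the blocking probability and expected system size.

ρ = λ/μ = 12.7/10.5 = 1.20952
P₀ = (1-ρ)/(1-ρ^(K+1)) = (1-1.20952)/(1-1.20952^10) = -0.2095/-5.7009 = 0.03675
P_K = P₀×ρ^K = 0.03675 × 1.20952^9 = 0.03675 × 5.5401 = 0.2036
Blocking probability P_9 = 0.2036 (20.36%)
L = ρ[1 - (K+1)ρ^K + Kρ^(K+1)] / [(1-ρ)(1-ρ^(K+1))]
L = 1.20952 × (1 - 10×5.54010 + 9×6.70086) / ((1 - 1.20952) × (1 - 6.70086)) = 5.9813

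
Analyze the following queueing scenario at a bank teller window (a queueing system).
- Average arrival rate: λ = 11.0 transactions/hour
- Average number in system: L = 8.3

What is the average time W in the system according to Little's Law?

Little's Law: L = λW, so W = L/λ
W = 8.3/11.0 = 0.7545 hours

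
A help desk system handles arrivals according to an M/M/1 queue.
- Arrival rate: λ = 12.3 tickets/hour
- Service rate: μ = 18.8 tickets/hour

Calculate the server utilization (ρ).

Server utilization: ρ = λ/μ
ρ = 12.3/18.8 = 0.6543
The server is busy 65.43% of the time.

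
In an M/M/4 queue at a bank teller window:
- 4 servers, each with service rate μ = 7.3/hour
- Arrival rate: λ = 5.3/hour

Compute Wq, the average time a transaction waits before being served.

Traffic intensity: ρ = λ/(cμ) = 5.3/(4×7.3) = 0.1815
Since ρ = 0.1815 < 1, system is stable.
Offered load a = λ/μ = cρ = 5.3/7.3 = 0.7260
P₀ = [ Σₙ₌₀^3 aⁿ/n! + a^4/(4!(1-ρ)) ]⁻¹
Σ = a^0/0! + a^1/1! + a^2/2! + a^3/3! = 1.0000 + 0.7260 + 0.2636 + 0.06378 = 2.0534
a^4/(4!(1-ρ)) = 0.27785/(24 × 0.81849) = 0.01414
P₀ = 1/(2.0534 + 0.01414) = 0.4837
Lq = P₀·a^4·ρ / (4!(1-ρ)²) = 0.4837 × 0.2779 × 0.1815 / (24 × 0.6699) = 0.001517
Wq = Lq/λ = 0.001517/5.3 = 0.0002862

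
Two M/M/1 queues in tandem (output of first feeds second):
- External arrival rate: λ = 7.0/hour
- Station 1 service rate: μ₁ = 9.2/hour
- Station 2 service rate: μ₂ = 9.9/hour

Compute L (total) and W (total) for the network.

By Jackson's theorem, each station behaves as independent M/M/1.
Station 1: ρ₁ = 7.0/9.2 = 0.7609, L₁ = ρ₁/(1-ρ₁) = λ/(μ₁-λ) = 7.0/2.20 = 3.1818
Station 2: ρ₂ = 7.0/9.9 = 0.7071, L₂ = ρ₂/(1-ρ₂) = λ/(μ₂-λ) = 7.0/2.90 = 2.4138
Total: L = L₁ + L₂ = 3.1818 + 2.4138 = 5.5956
W = L/λ = 5.5956/7.0 = 0.7994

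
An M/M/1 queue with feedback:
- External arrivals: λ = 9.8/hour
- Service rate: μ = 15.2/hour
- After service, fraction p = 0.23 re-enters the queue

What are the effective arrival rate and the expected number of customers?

Effective arrival rate: λ_eff = λ/(1-p) = 9.8/(1-0.23) = 9.8/0.77 = 12.727273
ρ = λ_eff/μ = 12.727273/15.2 = 0.837321
L = ρ/(1-ρ) = 0.837321/(1-0.837321) = 5.1471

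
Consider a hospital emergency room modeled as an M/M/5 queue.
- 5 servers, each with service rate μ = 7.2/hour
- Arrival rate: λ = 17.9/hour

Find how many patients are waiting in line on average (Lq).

Traffic intensity: ρ = λ/(cμ) = 17.9/(5×7.2) = 0.4972
Since ρ = 0.4972 < 1, system is stable.
Offered load a = λ/μ = cρ = 17.9/7.2 = 2.4861
P₀ = [ Σₙ₌₀^4 aⁿ/n! + a^5/(5!(1-ρ)) ]⁻¹
Σ = a^0/0! + a^1/1! + a^2/2! + a^3/3! + a^4/4! = 1.0000 + 2.4861 + 3.0904 + 2.5610 + 1.5917 = 10.7292
a^5/(5!(1-ρ)) = 94.9736/(120 × 0.5028) = 1.5741
P₀ = 1/(10.7292 + 1.5741) = 0.08128
Lq = P₀·a^5·ρ / (5!(1-ρ)²) = 0.08128 × 94.9736 × 0.4972 / (120 × 0.2528) = 0.1265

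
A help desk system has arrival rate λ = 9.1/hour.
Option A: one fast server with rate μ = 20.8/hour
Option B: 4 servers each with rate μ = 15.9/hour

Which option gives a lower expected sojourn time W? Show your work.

Option A: single server μ = 20.8 (M/M/1)
  ρ_A = 9.1/20.8 = 0.4375
  W_A = 1/(μ-λ) = 1/(20.8-9.1) = 1/11.70 = 0.08547

Option B: 4 servers μ = 15.9 (M/M/4)
  ρ_B = λ/(cμ) = 9.1/(4×15.9) = 0.1431
  Offered load a = λ/μ = cρ = 9.1/15.9 = 0.5723
  P₀ = [ Σₙ₌₀^3 aⁿ/n! + a^4/(4!(1-ρ)) ]⁻¹
  Σ = a^0/0! + a^1/1! + a^2/2! + a^3/3! = 1.0000 + 0.57233 + 0.16378 + 0.031245 = 1.7674
  a^4/(4!(1-ρ)) = 0.1073/(24 × 0.8569) = 0.005217
  P₀ = 1/(1.76735 + 0.00521707) = 0.5642
  Lq = P₀·a^4·ρ / (4!(1-ρ)²) = 0.56415 × 0.10729 × 0.14308 / (24 × 0.73431) = 0.0004914
  Wq_B = Lq/λ = 0.00049144/9.1 = 0.000054004
  W_B = Wq_B + 1/μ = 0.000054004 + 0.062893 = 0.06295

Since W_B = 0.06295 < W_A = 0.08547, Option B (multiple servers) has the shorter time in system.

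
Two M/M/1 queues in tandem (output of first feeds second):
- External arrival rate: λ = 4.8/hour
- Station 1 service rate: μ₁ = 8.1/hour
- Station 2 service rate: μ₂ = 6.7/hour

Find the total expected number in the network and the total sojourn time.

By Jackson's theorem, each station behaves as independent M/M/1.
Station 1: ρ₁ = 4.8/8.1 = 0.5926, L₁ = ρ₁/(1-ρ₁) = λ/(μ₁-λ) = 4.8/3.30 = 1.454545
Station 2: ρ₂ = 4.8/6.7 = 0.7164, L₂ = ρ₂/(1-ρ₂) = λ/(μ₂-λ) = 4.8/1.90 = 2.526316
Total: L = L₁ + L₂ = 1.454545 + 2.526316 = 3.98086
W = L/λ = 3.98086/4.8 = 0.8293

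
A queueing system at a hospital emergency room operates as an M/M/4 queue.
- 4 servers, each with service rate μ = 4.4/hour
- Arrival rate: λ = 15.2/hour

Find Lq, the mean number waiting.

Traffic intensity: ρ = λ/(cμ) = 15.2/(4×4.4) = 0.8636
Since ρ = 0.8636 < 1, system is stable.
Offered load a = λ/μ = cρ = 15.2/4.4 = 3.4545
P₀ = [ Σₙ₌₀^3 aⁿ/n! + a^4/(4!(1-ρ)) ]⁻¹
Σ = a^0/0! + a^1/1! + a^2/2! + a^3/3! = 1.00000 + 3.45455 + 5.96694 + 6.87102 = 17.2925
a^4/(4!(1-ρ)) = 142.4176/(24 × 0.1363636) = 43.5165
P₀ = 1/(17.2925 + 43.5165) = 0.01644
Lq = P₀·a^4·ρ / (4!(1-ρ)²) = 0.016445 × 142.4176 × 0.86364 / (24 × 0.018595) = 4.5323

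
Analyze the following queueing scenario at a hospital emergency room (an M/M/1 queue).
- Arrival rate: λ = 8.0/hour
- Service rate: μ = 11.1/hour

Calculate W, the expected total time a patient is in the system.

First, compute utilization: ρ = λ/μ = 8.0/11.1 = 0.7207
For M/M/1: W = 1/(μ-λ)
W = 1/(11.1-8.0) = 1/3.10
W = 0.3226 hours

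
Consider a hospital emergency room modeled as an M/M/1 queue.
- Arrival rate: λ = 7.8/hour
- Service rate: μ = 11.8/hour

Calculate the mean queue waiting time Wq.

First, compute utilization: ρ = λ/μ = 7.8/11.8 = 0.6610
For M/M/1: Wq = λ/(μ(μ-λ))
Wq = 7.8/(11.8 × (11.8-7.8))
Wq = 7.8/(11.8 × 4.00)
Wq = 0.1653 hours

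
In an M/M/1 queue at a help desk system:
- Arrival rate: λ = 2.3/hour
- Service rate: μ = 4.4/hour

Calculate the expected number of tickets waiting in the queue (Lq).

ρ = λ/μ = 2.3/4.4 = 0.5227
For M/M/1: Lq = λ²/(μ(μ-λ))
Lq = 5.29/(4.4 × 2.10)
Lq = 0.5725 tickets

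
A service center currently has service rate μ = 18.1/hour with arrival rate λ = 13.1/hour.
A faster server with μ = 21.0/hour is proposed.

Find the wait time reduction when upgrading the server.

System 1: ρ₁ = 13.1/18.1 = 0.7238, W₁ = 1/(18.1-13.1) = 0.20000
System 2: ρ₂ = 13.1/21.0 = 0.6238, W₂ = 1/(21.0-13.1) = 0.12658
Improvement: (W₁-W₂)/W₁ = (0.20000-0.12658)/0.20000 = 36.71%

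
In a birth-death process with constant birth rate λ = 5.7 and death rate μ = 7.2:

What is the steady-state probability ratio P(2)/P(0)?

For constant rates: P(n)/P(0) = (λ/μ)^n
P(2)/P(0) = (5.7/7.2)^2 = 0.79167^2 = 0.6267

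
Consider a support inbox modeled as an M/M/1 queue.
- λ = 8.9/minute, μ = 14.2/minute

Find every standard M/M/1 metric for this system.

Step 1: ρ = λ/μ = 8.9/14.2 = 0.6268
Step 2: L = λ/(μ-λ) = 8.9/5.30 = 1.6792
Step 3: Lq = λ²/(μ(μ-λ)) = 79.21/(14.2×5.30) = 1.0525
Step 4: W = 1/(μ-λ) = 1/5.30 = 0.188679
Step 5: Wq = λ/(μ(μ-λ)) = 8.9/(14.2×5.30) = 0.1183
Step 6: P(0) = 1-ρ = 0.3732
Verify: L = λW = 8.9×0.188679 = 1.6792 ✔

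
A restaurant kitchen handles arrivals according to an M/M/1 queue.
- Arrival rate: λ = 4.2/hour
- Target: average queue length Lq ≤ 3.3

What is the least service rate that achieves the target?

For M/M/1: Lq = λ²/(μ(μ-λ))
Need Lq ≤ 3.3, i.e. μ(μ-λ) ≥ λ²/3.3
μ² - 4.2μ - 17.64/3.3 ≥ 0  →  μ² - 4.2μ - 5.34545 ≥ 0
Quadratic formula (positive root): μ = [λ + √(λ² + 4×5.34545)]/2
Discriminant: 17.64 + 4×5.34545 = 39.0218, √39.0218 = 6.24674
μ ≥ (4.2 + 6.24674)/2 = 5.2234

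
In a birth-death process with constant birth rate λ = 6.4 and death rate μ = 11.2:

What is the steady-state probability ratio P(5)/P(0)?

For constant rates: P(n)/P(0) = (λ/μ)^n
P(5)/P(0) = (6.4/11.2)^5 = 0.57143^5 = 0.06093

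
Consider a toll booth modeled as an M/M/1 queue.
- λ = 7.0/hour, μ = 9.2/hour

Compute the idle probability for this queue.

ρ = λ/μ = 7.0/9.2 = 0.7609
P(0) = 1 - ρ = 1 - 0.7609 = 0.2391
The server is idle 23.91% of the time.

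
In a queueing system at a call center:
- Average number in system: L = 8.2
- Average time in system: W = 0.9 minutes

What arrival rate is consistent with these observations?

Little's Law: L = λW, so λ = L/W
λ = 8.2/0.9 = 9.1111 calls/minute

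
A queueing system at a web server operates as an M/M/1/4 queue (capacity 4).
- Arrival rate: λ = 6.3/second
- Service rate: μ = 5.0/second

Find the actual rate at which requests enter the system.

ρ = λ/μ = 6.3/5.0 = 1.2600
P₀ = (1-ρ)/(1-ρ^(K+1)) = (1-1.2600)/(1-1.2600^5) = -0.2600/-2.1758 = 0.1195
P_K = P₀×ρ^K = 0.1195 × 1.2600^4 = 0.1195 × 2.5205 = 0.3012
λ_eff = λ(1-P_K) = 6.3 × (1 - 0.30119) = 6.3 × 0.69881 = 4.4025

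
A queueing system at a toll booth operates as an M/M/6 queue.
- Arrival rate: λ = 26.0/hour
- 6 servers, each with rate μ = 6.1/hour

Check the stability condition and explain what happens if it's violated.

Stability requires ρ = λ/(cμ) < 1
ρ = 26.0/(6 × 6.1) = 26.0/36.60 = 0.7104
Since 0.7104 < 1, the system is STABLE.
The servers are busy 71.04% of the time.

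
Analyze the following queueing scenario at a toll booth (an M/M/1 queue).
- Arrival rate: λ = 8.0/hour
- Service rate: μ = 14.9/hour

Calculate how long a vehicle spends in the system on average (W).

First, compute utilization: ρ = λ/μ = 8.0/14.9 = 0.5369
For M/M/1: W = 1/(μ-λ)
W = 1/(14.9-8.0) = 1/6.90
W = 0.1449 hours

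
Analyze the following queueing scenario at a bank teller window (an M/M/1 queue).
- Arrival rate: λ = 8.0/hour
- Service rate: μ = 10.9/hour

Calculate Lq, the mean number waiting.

ρ = λ/μ = 8.0/10.9 = 0.7339
For M/M/1: Lq = λ²/(μ(μ-λ))
Lq = 64.00/(10.9 × 2.90)
Lq = 2.0247 transactions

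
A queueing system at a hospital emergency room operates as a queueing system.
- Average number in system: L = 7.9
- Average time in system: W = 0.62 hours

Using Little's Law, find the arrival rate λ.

Little's Law: L = λW, so λ = L/W
λ = 7.9/0.62 = 12.7419 patients/hour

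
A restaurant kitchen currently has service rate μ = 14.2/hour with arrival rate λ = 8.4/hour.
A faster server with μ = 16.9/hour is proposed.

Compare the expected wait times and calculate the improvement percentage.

System 1: ρ₁ = 8.4/14.2 = 0.5915, W₁ = 1/(14.2-8.4) = 0.17241
System 2: ρ₂ = 8.4/16.9 = 0.4970, W₂ = 1/(16.9-8.4) = 0.11765
Improvement: (W₁-W₂)/W₁ = (0.17241-0.11765)/0.17241 = 31.76%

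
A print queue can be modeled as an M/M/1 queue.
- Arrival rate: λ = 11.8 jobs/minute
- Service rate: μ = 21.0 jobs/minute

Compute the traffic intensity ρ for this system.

Server utilization: ρ = λ/μ
ρ = 11.8/21.0 = 0.5619
The server is busy 56.19% of the time.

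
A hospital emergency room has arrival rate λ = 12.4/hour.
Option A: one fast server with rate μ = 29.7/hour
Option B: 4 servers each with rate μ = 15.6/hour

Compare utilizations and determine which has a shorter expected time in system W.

Option A: single server μ = 29.7 (M/M/1)
  ρ_A = 12.4/29.7 = 0.4175
  W_A = 1/(μ-λ) = 1/(29.7-12.4) = 1/17.30 = 0.05780

Option B: 4 servers μ = 15.6 (M/M/4)
  ρ_B = λ/(cμ) = 12.4/(4×15.6) = 0.1987
  Offered load a = λ/μ = cρ = 12.4/15.6 = 0.7949
  P₀ = [ Σₙ₌₀^3 aⁿ/n! + a^4/(4!(1-ρ)) ]⁻¹
  Σ = a^0/0! + a^1/1! + a^2/2! + a^3/3! = 1.0000 + 0.7949 + 0.3159 + 0.08370 = 2.1945
  a^4/(4!(1-ρ)) = 0.3992/(24 × 0.8013) = 0.02076
  P₀ = 1/(2.1945 + 0.02076) = 0.4514
  Lq = P₀·a^4·ρ / (4!(1-ρ)²) = 0.45142 × 0.39920 × 0.19872 / (24 × 0.64205) = 0.002324
  Wq_B = Lq/λ = 0.002324/12.4 = 0.0001874
  W_B = Wq_B + 1/μ = 0.0001874 + 0.06410 = 0.06429

Since W_A = 0.05780 < W_B = 0.06429, Option A (single fast server) has the shorter time in system.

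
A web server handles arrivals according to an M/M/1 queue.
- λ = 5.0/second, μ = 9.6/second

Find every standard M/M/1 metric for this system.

Step 1: ρ = λ/μ = 5.0/9.6 = 0.5208
Step 2: L = λ/(μ-λ) = 5.0/4.60 = 1.0870
Step 3: Lq = λ²/(μ(μ-λ)) = 25.00/(9.6×4.60) = 0.5661
Step 4: W = 1/(μ-λ) = 1/4.60 = 0.2174
Step 5: Wq = λ/(μ(μ-λ)) = 5.0/(9.6×4.60) = 0.1132
Step 6: P(0) = 1-ρ = 0.4792
Verify: L = λW = 5.0×0.2174 = 1.0870 ✔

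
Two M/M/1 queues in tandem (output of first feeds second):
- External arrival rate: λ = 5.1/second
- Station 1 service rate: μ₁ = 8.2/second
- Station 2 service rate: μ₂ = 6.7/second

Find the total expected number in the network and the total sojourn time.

By Jackson's theorem, each station behaves as independent M/M/1.
Station 1: ρ₁ = 5.1/8.2 = 0.6220, L₁ = ρ₁/(1-ρ₁) = λ/(μ₁-λ) = 5.1/3.10 = 1.6452
Station 2: ρ₂ = 5.1/6.7 = 0.7612, L₂ = ρ₂/(1-ρ₂) = λ/(μ₂-λ) = 5.1/1.60 = 3.1875
Total: L = L₁ + L₂ = 1.6452 + 3.1875 = 4.8327
W = L/λ = 4.8327/5.1 = 0.9476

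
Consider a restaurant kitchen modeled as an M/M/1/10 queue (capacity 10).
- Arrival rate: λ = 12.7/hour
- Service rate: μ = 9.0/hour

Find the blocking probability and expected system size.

ρ = λ/μ = 12.7/9.0 = 1.41111
P₀ = (1-ρ)/(1-ρ^(K+1)) = (1-1.41111)/(1-1.41111^11) = -0.4111/-43.1743 = 0.009522
P_K = P₀×ρ^K = 0.009522 × 1.41111^10 = 0.009522 × 31.3046 = 0.2981
Blocking probability P_10 = 0.2981 (29.81%)
L = ρ[1 - (K+1)ρ^K + Kρ^(K+1)] / [(1-ρ)(1-ρ^(K+1))]
L = 1.41111 × (1 - 11×31.30464 + 10×44.17429) / ((1 - 1.41111) × (1 - 44.17429)) = 7.8223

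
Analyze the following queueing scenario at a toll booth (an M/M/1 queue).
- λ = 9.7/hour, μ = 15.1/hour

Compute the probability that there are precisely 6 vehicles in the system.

ρ = λ/μ = 9.7/15.1 = 0.6424
P(n) = (1-ρ)ρⁿ
P(6) = (1-0.6424) × 0.6424^6
P(6) = 0.3576 × 0.07028
P(6) = 0.02513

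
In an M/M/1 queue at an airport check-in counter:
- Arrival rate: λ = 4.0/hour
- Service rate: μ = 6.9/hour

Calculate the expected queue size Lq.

ρ = λ/μ = 4.0/6.9 = 0.5797
For M/M/1: Lq = λ²/(μ(μ-λ))
Lq = 16.00/(6.9 × 2.90)
Lq = 0.7996 passengers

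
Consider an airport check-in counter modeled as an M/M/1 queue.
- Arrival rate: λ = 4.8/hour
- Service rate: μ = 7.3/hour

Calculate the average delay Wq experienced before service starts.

First, compute utilization: ρ = λ/μ = 4.8/7.3 = 0.6575
For M/M/1: Wq = λ/(μ(μ-λ))
Wq = 4.8/(7.3 × (7.3-4.8))
Wq = 4.8/(7.3 × 2.50)
Wq = 0.2630 hours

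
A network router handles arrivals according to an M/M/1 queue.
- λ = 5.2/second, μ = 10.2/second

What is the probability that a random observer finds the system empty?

ρ = λ/μ = 5.2/10.2 = 0.5098
P(0) = 1 - ρ = 1 - 0.5098 = 0.4902
The server is idle 49.02% of the time.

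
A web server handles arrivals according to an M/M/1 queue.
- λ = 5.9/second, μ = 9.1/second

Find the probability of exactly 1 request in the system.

ρ = λ/μ = 5.9/9.1 = 0.6484
P(n) = (1-ρ)ρⁿ
P(1) = (1-0.6484) × 0.6484^1
P(1) = 0.3516 × 0.6484
P(1) = 0.2280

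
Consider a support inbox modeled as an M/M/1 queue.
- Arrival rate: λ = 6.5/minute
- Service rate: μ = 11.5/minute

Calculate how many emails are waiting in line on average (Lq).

ρ = λ/μ = 6.5/11.5 = 0.5652
For M/M/1: Lq = λ²/(μ(μ-λ))
Lq = 42.25/(11.5 × 5.00)
Lq = 0.7348 emails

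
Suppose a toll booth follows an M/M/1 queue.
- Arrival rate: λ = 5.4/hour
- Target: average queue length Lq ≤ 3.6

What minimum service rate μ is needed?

For M/M/1: Lq = λ²/(μ(μ-λ))
Need Lq ≤ 3.6, i.e. μ(μ-λ) ≥ λ²/3.6
μ² - 5.4μ - 29.16/3.6 ≥ 0  →  μ² - 5.4μ - 8.1000 ≥ 0
Quadratic formula (positive root): μ = [λ + √(λ² + 4×8.1000)]/2
Discriminant: 29.16 + 4×8.1000 = 61.5600, √61.5600 = 7.8460
μ ≥ (5.4 + 7.8460)/2 = 6.6230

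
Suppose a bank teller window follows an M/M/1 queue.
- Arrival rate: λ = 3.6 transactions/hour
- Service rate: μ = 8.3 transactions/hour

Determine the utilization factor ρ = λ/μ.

Server utilization: ρ = λ/μ
ρ = 3.6/8.3 = 0.4337
The server is busy 43.37% of the time.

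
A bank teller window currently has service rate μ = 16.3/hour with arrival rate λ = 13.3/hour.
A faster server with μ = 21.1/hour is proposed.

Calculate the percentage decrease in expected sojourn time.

System 1: ρ₁ = 13.3/16.3 = 0.8160, W₁ = 1/(16.3-13.3) = 0.3333
System 2: ρ₂ = 13.3/21.1 = 0.6303, W₂ = 1/(21.1-13.3) = 0.1282
Improvement: (W₁-W₂)/W₁ = (0.3333-0.1282)/0.3333 = 61.54%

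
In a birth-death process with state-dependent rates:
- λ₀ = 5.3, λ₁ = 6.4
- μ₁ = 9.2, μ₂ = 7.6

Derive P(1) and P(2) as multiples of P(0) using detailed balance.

Balance equations:
State 0: λ₀P₀ = μ₁P₁ → P₁ = (λ₀/μ₁)P₀ = (5.3/9.2)P₀ = 0.5761P₀
State 1: P₂ = (λ₀λ₁)/(μ₁μ₂)P₀ = (5.3×6.4)/(9.2×7.6)P₀ = 0.4851P₀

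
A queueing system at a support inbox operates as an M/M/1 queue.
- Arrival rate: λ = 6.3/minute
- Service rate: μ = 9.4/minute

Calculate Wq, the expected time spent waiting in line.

First, compute utilization: ρ = λ/μ = 6.3/9.4 = 0.6702
For M/M/1: Wq = λ/(μ(μ-λ))
Wq = 6.3/(9.4 × (9.4-6.3))
Wq = 6.3/(9.4 × 3.10)
Wq = 0.2162 minutes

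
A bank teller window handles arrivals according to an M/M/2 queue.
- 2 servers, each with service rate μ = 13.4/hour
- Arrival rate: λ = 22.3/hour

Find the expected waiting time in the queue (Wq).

Traffic intensity: ρ = λ/(cμ) = 22.3/(2×13.4) = 0.8321
Since ρ = 0.8321 < 1, system is stable.
Offered load a = λ/μ = cρ = 22.3/13.4 = 1.6642
P₀ = [ Σₙ₌₀^1 aⁿ/n! + a^2/(2!(1-ρ)) ]⁻¹
Σ = a^0/0! + a^1/1! = 1.0000 + 1.6642 = 2.6642
a^2/(2!(1-ρ)) = 2.76949/(2 × 0.167910) = 8.2469
P₀ = 1/(2.6642 + 8.2469) = 0.09165
Lq = P₀·a^2·ρ / (2!(1-ρ)²) = 0.091650 × 2.7695 × 0.83209 / (2 × 0.028194) = 3.7456
Wq = Lq/λ = 3.7456/22.3 = 0.1680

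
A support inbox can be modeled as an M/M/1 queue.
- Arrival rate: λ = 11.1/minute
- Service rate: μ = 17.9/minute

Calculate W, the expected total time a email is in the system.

First, compute utilization: ρ = λ/μ = 11.1/17.9 = 0.6201
For M/M/1: W = 1/(μ-λ)
W = 1/(17.9-11.1) = 1/6.80
W = 0.1471 minutes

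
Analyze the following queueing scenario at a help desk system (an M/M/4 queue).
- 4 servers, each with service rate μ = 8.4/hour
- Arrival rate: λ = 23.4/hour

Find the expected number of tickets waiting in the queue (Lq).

Traffic intensity: ρ = λ/(cμ) = 23.4/(4×8.4) = 0.6964
Since ρ = 0.6964 < 1, system is stable.
Offered load a = λ/μ = cρ = 23.4/8.4 = 2.7857
P₀ = [ Σₙ₌₀^3 aⁿ/n! + a^4/(4!(1-ρ)) ]⁻¹
Σ = a^0/0! + a^1/1! + a^2/2! + a^3/3! = 1.0000 + 2.7857 + 3.8801 + 3.6030 = 11.2688
a^4/(4!(1-ρ)) = 60.2208/(24 × 0.30357) = 8.2656
P₀ = 1/(11.2688 + 8.2656) = 0.05119
Lq = P₀·a^4·ρ / (4!(1-ρ)²) = 0.051192 × 60.2208 × 0.69643 / (24 × 0.092156) = 0.9707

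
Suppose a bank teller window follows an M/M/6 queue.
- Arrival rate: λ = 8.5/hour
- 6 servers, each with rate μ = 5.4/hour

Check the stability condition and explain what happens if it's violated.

Stability requires ρ = λ/(cμ) < 1
ρ = 8.5/(6 × 5.4) = 8.5/32.40 = 0.2623
Since 0.2623 < 1, the system is STABLE.
The servers are busy 26.23% of the time.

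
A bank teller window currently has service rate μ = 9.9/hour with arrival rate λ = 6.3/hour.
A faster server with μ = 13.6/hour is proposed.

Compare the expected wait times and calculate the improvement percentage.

System 1: ρ₁ = 6.3/9.9 = 0.6364, W₁ = 1/(9.9-6.3) = 0.2778
System 2: ρ₂ = 6.3/13.6 = 0.4632, W₂ = 1/(13.6-6.3) = 0.1370
Improvement: (W₁-W₂)/W₁ = (0.2778-0.1370)/0.2778 = 50.68%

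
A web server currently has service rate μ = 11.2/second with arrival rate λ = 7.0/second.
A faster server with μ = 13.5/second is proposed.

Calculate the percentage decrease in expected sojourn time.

System 1: ρ₁ = 7.0/11.2 = 0.6250, W₁ = 1/(11.2-7.0) = 0.23810
System 2: ρ₂ = 7.0/13.5 = 0.5185, W₂ = 1/(13.5-7.0) = 0.15385
Improvement: (W₁-W₂)/W₁ = (0.23810-0.15385)/0.23810 = 35.38%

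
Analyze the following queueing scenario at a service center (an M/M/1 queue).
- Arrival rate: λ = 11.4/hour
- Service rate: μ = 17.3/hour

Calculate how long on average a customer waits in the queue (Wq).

First, compute utilization: ρ = λ/μ = 11.4/17.3 = 0.6590
For M/M/1: Wq = λ/(μ(μ-λ))
Wq = 11.4/(17.3 × (17.3-11.4))
Wq = 11.4/(17.3 × 5.90)
Wq = 0.1117 hours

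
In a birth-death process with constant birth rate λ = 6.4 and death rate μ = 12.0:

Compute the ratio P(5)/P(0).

For constant rates: P(n)/P(0) = (λ/μ)^n
P(5)/P(0) = (6.4/12.0)^5 = 0.53333^5 = 0.04315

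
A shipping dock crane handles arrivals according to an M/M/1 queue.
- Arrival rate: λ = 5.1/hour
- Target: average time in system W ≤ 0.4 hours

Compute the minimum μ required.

For M/M/1: W = 1/(μ-λ)
Need W ≤ 0.4, so 1/(μ-λ) ≤ 0.4
μ - λ ≥ 1/0.4 = 2.5000
μ ≥ 5.1 + 2.5000 = 7.6000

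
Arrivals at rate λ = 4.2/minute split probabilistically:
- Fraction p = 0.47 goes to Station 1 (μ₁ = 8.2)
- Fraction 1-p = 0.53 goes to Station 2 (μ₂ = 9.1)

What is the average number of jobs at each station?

Effective rates: λ₁ = 4.2×0.47 = 1.974, λ₂ = 4.2×0.53 = 2.226
Station 1: ρ₁ = 1.974/8.2 = 0.24073, L₁ = ρ₁/(1-ρ₁) = 0.24073/(1-0.24073) = 0.3171
Station 2: ρ₂ = 2.226/9.1 = 0.2446, L₂ = ρ₂/(1-ρ₂) = 0.2446/(1-0.2446) = 0.3238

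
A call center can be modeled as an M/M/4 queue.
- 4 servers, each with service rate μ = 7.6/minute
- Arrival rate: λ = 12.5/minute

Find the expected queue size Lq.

Traffic intensity: ρ = λ/(cμ) = 12.5/(4×7.6) = 0.4112
Since ρ = 0.4112 < 1, system is stable.
Offered load a = λ/μ = cρ = 12.5/7.6 = 1.6447
P₀ = [ Σₙ₌₀^3 aⁿ/n! + a^4/(4!(1-ρ)) ]⁻¹
Σ = a^0/0! + a^1/1! + a^2/2! + a^3/3! = 1.0000 + 1.6447 + 1.3526 + 0.74155 = 4.7389
a^4/(4!(1-ρ)) = 7.3179/(24 × 0.58882) = 0.5178
P₀ = 1/(4.7389 + 0.5178) = 0.1902
Lq = P₀·a^4·ρ / (4!(1-ρ)²) = 0.19023 × 7.3179 × 0.41118 / (24 × 0.34670) = 0.06879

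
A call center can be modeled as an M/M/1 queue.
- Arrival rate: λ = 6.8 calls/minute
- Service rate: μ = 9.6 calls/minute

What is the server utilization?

Server utilization: ρ = λ/μ
ρ = 6.8/9.6 = 0.7083
The server is busy 70.83% of the time.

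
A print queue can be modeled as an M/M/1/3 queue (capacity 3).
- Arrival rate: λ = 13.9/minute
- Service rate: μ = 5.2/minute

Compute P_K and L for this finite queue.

ρ = λ/μ = 13.9/5.2 = 2.6731
P₀ = (1-ρ)/(1-ρ^(K+1)) = (1-2.6731)/(1-2.6731^4) = -1.6731/-50.0577 = 0.03342
P_K = P₀×ρ^K = 0.033423 × 2.6731^3 = 0.033423 × 19.1005 = 0.6384
Blocking probability P_3 = 0.6384 (63.84%)
L = ρ[1 - (K+1)ρ^K + Kρ^(K+1)] / [(1-ρ)(1-ρ^(K+1))]
L = 2.6731 × (1 - 4×19.1005 + 3×51.0577) / ((1 - 2.6731) × (1 - 51.0577)) = 2.4822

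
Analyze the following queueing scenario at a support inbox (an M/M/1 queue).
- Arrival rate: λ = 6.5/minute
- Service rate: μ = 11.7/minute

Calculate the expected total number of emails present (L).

ρ = λ/μ = 6.5/11.7 = 0.5556
For M/M/1: L = λ/(μ-λ)
L = 6.5/(11.7-6.5) = 6.5/5.20
L = 1.2500 emails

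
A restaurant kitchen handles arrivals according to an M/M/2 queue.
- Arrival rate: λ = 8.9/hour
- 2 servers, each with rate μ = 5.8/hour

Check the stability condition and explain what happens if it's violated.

Stability requires ρ = λ/(cμ) < 1
ρ = 8.9/(2 × 5.8) = 8.9/11.60 = 0.7672
Since 0.7672 < 1, the system is STABLE.
The servers are busy 76.72% of the time.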